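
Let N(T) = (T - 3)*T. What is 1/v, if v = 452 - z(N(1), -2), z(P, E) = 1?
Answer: 1/451 ≈ 0.0022173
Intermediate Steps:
N(T) = T*(-3 + T) (N(T) = (-3 + T)*T = T*(-3 + T))
v = 451 (v = 452 - 1*1 = 452 - 1 = 451)
1/v = 1/451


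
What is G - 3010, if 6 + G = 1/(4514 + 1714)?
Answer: -18783647/6228 ≈ -3016.0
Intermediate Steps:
G = -37367/6228 (G = -6 + 1/(4514 + 1714) = -6 + 1/6228 = -37367/6228 ≈ -5.9998)
G - 3010 = -37367/6228 - 3010 = -18783647/6228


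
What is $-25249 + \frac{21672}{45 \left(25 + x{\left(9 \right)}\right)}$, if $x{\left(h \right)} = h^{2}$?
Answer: $- \frac{6689781}{265} \approx -25244.0$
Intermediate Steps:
$-25249 + \frac{21672}{45 \left(25 + x{\left(9 \right)}\right)} = -25249 + \frac{21672}{45 \left(25 + 9^{2}\right)} = -25249 + \frac{21672}{45 \left(25 + 81\right)} = -25249 + \frac{21672}{45 \cdot 106} = -25249 + \frac{21672}{4770} = -25249 + 21672 \cdot \frac{1}{4770} = -25249 + \frac{1204}{265} = - \frac{6689781}{265}$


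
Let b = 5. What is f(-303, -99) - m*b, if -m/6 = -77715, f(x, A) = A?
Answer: -2331549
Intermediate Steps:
m = 466290 (m = -6*(-77715) = 466290)
f(-303, -99) - m*b = -99 - 466290*5 = -99 - 1*2331450 = -99 - 2331450 = -2331549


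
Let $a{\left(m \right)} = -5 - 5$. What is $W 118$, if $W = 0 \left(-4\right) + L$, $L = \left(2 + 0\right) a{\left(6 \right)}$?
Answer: $-2360$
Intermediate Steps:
$a{\left(m \right)} = -10$ ($a{\left(m \right)} = -5 - 5 = -10$)
$L = -20$ ($L = \left(2 + 0\right) \left(-10\right) = 2 \left(-10\right) = -20$)
$W = -20$ ($W = 0 \left(-4\right) - 20 = 0 - 20 = -20$)
$W 118 = \left(-20\right) 118 = -2360$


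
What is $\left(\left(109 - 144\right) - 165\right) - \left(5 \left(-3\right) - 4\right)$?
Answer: $-181$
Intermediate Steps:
$\left(\left(109 - 144\right) - 165\right) - \left(5 \left(-3\right) - 4\right) = \left(-35 - 165\right) - \left(-15 - 4\right) = -200 - -19 = -200 + 19 = -181$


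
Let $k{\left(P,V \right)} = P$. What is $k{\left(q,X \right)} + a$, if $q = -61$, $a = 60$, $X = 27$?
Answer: $-1$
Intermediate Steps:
$k{\left(q,X \right)} + a = -61 + 60 = -1$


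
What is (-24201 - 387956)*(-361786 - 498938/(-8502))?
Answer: 633774979946269/4251 ≈ 1.4909e+11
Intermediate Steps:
(-24201 - 387956)*(-361786 - 498938/(-8502)) = -412157*(-361786 - 498938*(-1/8502)) = -412157*(-361786 + 249469/4251) = -412157*(-1537702817/4251) = 633774979946269/4251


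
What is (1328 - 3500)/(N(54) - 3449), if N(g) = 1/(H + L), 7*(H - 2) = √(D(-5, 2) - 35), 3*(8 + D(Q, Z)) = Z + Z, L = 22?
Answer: 6352259979/10086869420 - 3801*I*√15/50434347100 ≈ 0.62976 - 2.9189e-7*I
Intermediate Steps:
D(Q, Z) = -8 + 2*Z/3 (D(Q, Z) = -8 + (Z + Z)/3 = -8 + (2*Z)/3 = -8 + 2*Z/3)
H = 2 + 5*I*√15/21 (H = 2 + √((-8 + (⅔)*2) - 35)/7 = 2 + √((-8 + 4/3) - 35)/7 = 2 + √(-20/3 - 35)/7 = 2 + √(-125/3)/7 = 2 + (5*I*√15/3)/7 = 2 + 5*I*√15/21 ≈ 2.0 + 0.92214*I)
N(g) = 1/(24 + 5*I*√15/21) (N(g) = 1/((2 + 5*I*√15/21) + 22) = 1/(24 + 5*I*√15/21))
(1328 - 3500)/(N(54) - 3449) = (1328 - 3500)/((3528/84797 - 35*I*√15/84797) - 3449) = -2172/(-292461325/84797 - 35*I*√15/84797)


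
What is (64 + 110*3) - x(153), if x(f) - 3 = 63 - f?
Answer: 481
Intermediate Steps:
x(f) = 66 - f (x(f) = 3 + (63 - f) = 66 - f)
(64 + 110*3) - x(153) = (64 + 110*3) - (66 - 1*153) = (64 + 330) - (66 - 153) = 394 - 1*(-87) = 394 + 87 = 481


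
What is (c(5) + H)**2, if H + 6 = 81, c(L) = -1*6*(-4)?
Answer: 9801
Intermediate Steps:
c(L) = 24 (c(L) = -6*(-4) = 24)
H = 75 (H = -6 + 81 = 75)
(c(5) + H)**2 = (24 + 75)**2 = 99**2 = 9801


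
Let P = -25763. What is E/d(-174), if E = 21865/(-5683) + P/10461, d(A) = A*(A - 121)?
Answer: -187570447/1525780733895 ≈ -0.00012293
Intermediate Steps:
d(A) = A*(-121 + A)
E = -375140894/59449863 (E = 21865/(-5683) - 25763/10461 = 21865*(-1/5683) - 25763*1/10461 = -21865/5683 - 25763/10461 = -375140894/59449863 ≈ -6.3102)
E/d(-174) = -375140894*(-1/(174*(-121 - 174)))/59449863 = -375140894/(59449863*((-174*(-295)))) = -375140894/59449863/51330 = -375140894/59449863*1/51330 = -187570447/1525780733895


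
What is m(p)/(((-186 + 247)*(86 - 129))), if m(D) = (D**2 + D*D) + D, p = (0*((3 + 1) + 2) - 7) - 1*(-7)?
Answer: 0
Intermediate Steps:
p = 0 (p = (0*(4 + 2) - 7) + 7 = (0*6 - 7) + 7 = (0 - 7) + 7 = -7 + 7 = 0)
m(D) = D + 2*D**2 (m(D) = (D**2 + D**2) + D = 2*D**2 + D = D + 2*D**2)
m(p)/(((-186 + 247)*(86 - 129))) = (0*(1 + 2*0))/(((-186 + 247)*(86 - 129))) = (0*(1 + 0))/((61*(-43))) = (0*1)/(-2623) = 0*(-1/2623) = 0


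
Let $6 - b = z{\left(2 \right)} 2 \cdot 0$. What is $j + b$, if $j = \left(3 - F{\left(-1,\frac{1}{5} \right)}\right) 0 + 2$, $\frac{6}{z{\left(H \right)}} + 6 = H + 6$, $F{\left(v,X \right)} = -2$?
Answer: $8$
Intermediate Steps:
$z{\left(H \right)} = \frac{6}{H}$ ($z{\left(H \right)} = \frac{6}{-6 + \left(H + 6\right)} = \frac{6}{-6 + \left(6 + H\right)} = \frac{6}{H}$)
$b = 6$ ($b = 6 - \frac{6}{2} \cdot 2 \cdot 0 = 6 - 6 \cdot \frac{1}{2} \cdot 2 \cdot 0 = 6 - 3 \cdot 2 \cdot 0 = 6 - 6 \cdot 0 = 6 - 0 = 6 + 0 = 6$)
$j = 2$ ($j = \left(3 - -2\right) 0 + 2 = \left(3 + 2\right) 0 + 2 = 5 \cdot 0 + 2 = 0 + 2 = 2$)
$j + b = 2 + 6 = 8$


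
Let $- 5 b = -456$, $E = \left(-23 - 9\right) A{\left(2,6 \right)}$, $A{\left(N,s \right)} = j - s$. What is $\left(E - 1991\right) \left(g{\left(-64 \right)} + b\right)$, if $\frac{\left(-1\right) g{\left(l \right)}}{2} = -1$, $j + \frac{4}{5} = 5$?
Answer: $- \frac{4504822}{25} \approx -1.8019 \cdot 10^{5}$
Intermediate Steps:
$j = \frac{21}{5}$ ($j = - \frac{4}{5} + 5 = \frac{21}{5} \approx 4.2$)
$g{\left(l \right)} = 2$ ($g{\left(l \right)} = \left(-2\right) \left(-1\right) = 2$)
$A{\left(N,s \right)} = \frac{21}{5} - s$
$E = \frac{288}{5}$ ($E = \left(-23 - 9\right) \left(\frac{21}{5} - 6\right) = - 32 \left(\frac{21}{5} - 6\right) = \left(-32\right) \left(- \frac{9}{5}\right) = \frac{288}{5} \approx 57.6$)
$b = \frac{456}{5}$ ($b = \left(- \frac{1}{5}\right) \left(-456\right) = \frac{456}{5} \approx 91.2$)
$\left(E - 1991\right) \left(g{\left(-64 \right)} + b\right) = \left(\frac{288}{5} - 1991\right) \left(2 + \frac{456}{5}\right) = \left(- \frac{9667}{5}\right) \frac{466}{5} = - \frac{4504822}{25}$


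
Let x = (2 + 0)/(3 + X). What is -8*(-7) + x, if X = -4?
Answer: 54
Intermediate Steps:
x = -2 (x = (2 + 0)/(3 - 4) = 2/(-1) = 2*(-1) = -2)
-8*(-7) + x = -8*(-7) - 2 = 56 - 2 = 54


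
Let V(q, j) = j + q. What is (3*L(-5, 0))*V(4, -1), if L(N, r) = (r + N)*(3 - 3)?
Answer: 0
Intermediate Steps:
L(N, r) = 0 (L(N, r) = (N + r)*0 = 0)
(3*L(-5, 0))*V(4, -1) = (3*0)*(-1 + 4) = 0*3 = 0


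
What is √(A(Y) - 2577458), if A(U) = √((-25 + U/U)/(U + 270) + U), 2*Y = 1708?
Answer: √(-203518661138 + 1124*√4214438)/281 ≈ 1605.4*I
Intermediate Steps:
Y = 854 (Y = (½)*1708 = 854)
A(U) = √(U - 24/(270 + U)) (A(U) = √((-25 + 1)/(270 + U) + U) = √(-24/(270 + U) + U) = √(U - 24/(270 + U)))
√(A(Y) - 2577458) = √(√((-24 + 854*(270 + 854))/(270 + 854)) - 2577458) = √(√((-24 + 854*1124)/1124) - 2577458) = √(√((-24 + 959896)/1124) - 2577458) = √(√((1/1124)*959872) - 2577458) = √(√(239968/281) - 2577458) = √(4*√4214438/281 - 2577458) = √(-2577458 + 4*√4214438/281)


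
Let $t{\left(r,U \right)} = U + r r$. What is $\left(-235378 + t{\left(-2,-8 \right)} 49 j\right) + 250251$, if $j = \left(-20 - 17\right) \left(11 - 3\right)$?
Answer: $72889$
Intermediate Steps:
$t{\left(r,U \right)} = U + r^{2}$
$j = -296$ ($j = \left(-37\right) 8 = -296$)
$\left(-235378 + t{\left(-2,-8 \right)} 49 j\right) + 250251 = \left(-235378 + \left(-8 + \left(-2\right)^{2}\right) 49 \left(-296\right)\right) + 250251 = \left(-235378 + \left(-8 + 4\right) 49 \left(-296\right)\right) + 250251 = \left(-235378 + \left(-4\right) 49 \left(-296\right)\right) + 250251 = \left(-235378 - -58016\right) + 250251 = \left(-235378 + 58016\right) + 250251 = -177362 + 250251 = 72889$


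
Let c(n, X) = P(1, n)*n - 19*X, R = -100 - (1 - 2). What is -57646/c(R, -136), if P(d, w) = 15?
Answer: -57646/1099 ≈ -52.453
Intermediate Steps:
R = -99 (R = -100 - 1*(-1) = -100 + 1 = -99)
c(n, X) = -19*X + 15*n (c(n, X) = 15*n - 19*X = -19*X + 15*n)
-57646/c(R, -136) = -57646/(-19*(-136) + 15*(-99)) = -57646/(2584 - 1485) = -57646/1099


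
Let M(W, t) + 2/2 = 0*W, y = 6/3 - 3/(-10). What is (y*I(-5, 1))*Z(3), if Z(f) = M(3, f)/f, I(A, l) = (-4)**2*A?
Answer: 184/3 ≈ 61.333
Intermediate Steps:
I(A, l) = 16*A
y = 23/10 (y = 6*(1/3) - 3*(-1/10) = 2 + 3/10 = 23/10 ≈ 2.3000)
M(W, t) = -1 (M(W, t) = -1 + 0*W = -1 + 0 = -1)
Z(f) = -1/f
(y*I(-5, 1))*Z(3) = (23*(16*(-5))/10)*(-1/3) = ((23/10)*(-80))*(-1*1/3) = -184*(-1/3) = 184/3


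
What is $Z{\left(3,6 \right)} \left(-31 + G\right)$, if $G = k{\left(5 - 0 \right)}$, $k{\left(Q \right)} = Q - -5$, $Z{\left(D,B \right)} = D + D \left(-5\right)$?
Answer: $252$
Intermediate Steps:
$Z{\left(D,B \right)} = - 4 D$ ($Z{\left(D,B \right)} = D - 5 D = - 4 D$)
$k{\left(Q \right)} = 5 + Q$ ($k{\left(Q \right)} = Q + 5 = 5 + Q$)
$G = 10$ ($G = 5 + \left(5 - 0\right) = 5 + \left(5 + 0\right) = 5 + 5 = 10$)
$Z{\left(3,6 \right)} \left(-31 + G\right) = \left(-4\right) 3 \left(-31 + 10\right) = \left(-12\right) \left(-21\right) = 252$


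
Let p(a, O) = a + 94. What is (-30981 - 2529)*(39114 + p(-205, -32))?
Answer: -1306990530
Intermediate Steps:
p(a, O) = 94 + a
(-30981 - 2529)*(39114 + p(-205, -32)) = (-30981 - 2529)*(39114 + (94 - 205)) = -33510*(39114 - 111) = -33510*39003 = -1306990530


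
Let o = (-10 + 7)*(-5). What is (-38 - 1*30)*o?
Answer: -1020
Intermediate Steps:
o = 15 (o = -3*(-5) = 15)
(-38 - 1*30)*o = (-38 - 1*30)*15 = (-38 - 30)*15 = -68*15 = -1020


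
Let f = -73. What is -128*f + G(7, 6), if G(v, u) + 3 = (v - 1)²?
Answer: 9377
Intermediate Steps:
G(v, u) = -3 + (-1 + v)² (G(v, u) = -3 + (v - 1)² = -3 + (-1 + v)²)
-128*f + G(7, 6) = -128*(-73) + (-3 + (-1 + 7)²) = 9344 + (-3 + 6²) = 9344 + (-3 + 36) = 9344 + 33 = 9377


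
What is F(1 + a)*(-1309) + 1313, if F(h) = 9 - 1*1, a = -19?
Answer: -9159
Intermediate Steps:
F(h) = 8 (F(h) = 9 - 1 = 8)
F(1 + a)*(-1309) + 1313 = 8*(-1309) + 1313 = -10472 + 1313 = -9159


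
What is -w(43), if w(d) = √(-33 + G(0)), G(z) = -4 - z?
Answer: -I*√37 ≈ -6.0828*I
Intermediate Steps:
w(d) = I*√37 (w(d) = √(-33 + (-4 - 1*0)) = √(-33 + (-4 + 0)) = √(-33 - 4) = √(-37) = I*√37)
-w(43) = -I*√37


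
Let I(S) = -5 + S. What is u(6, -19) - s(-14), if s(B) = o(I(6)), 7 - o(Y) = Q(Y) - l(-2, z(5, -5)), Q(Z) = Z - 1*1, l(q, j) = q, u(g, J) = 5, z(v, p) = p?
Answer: 0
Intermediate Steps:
Q(Z) = -1 + Z (Q(Z) = Z - 1 = -1 + Z)
o(Y) = 6 - Y (o(Y) = 7 - ((-1 + Y) - 1*(-2)) = 7 - ((-1 + Y) + 2) = 7 - (1 + Y) = 7 + (-1 - Y) = 6 - Y)
s(B) = 5 (s(B) = 6 - (-5 + 6) = 6 - 1*1 = 6 - 1 = 5)
u(6, -19) - s(-14) = 5 - 1*5 = 5 - 5 = 0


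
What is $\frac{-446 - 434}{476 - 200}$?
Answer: $- \frac{220}{69} \approx -3.1884$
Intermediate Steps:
$\frac{-446 - 434}{476 - 200} = - \frac{880}{476 - 200} = - \frac{880}{276} = \left(-880\right) \frac{1}{276} = - \frac{220}{69}$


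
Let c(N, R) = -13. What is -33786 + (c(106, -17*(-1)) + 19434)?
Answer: -14365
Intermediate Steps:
-33786 + (c(106, -17*(-1)) + 19434) = -33786 + (-13 + 19434) = -33786 + 19421 = -14365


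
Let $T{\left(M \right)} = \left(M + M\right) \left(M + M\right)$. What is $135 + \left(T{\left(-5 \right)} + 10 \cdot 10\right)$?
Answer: $335$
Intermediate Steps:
$T{\left(M \right)} = 4 M^{2}$ ($T{\left(M \right)} = 2 M 2 M = 4 M^{2}$)
$135 + \left(T{\left(-5 \right)} + 10 \cdot 10\right) = 135 + \left(4 \left(-5\right)^{2} + 10 \cdot 10\right) = 135 + \left(4 \cdot 25 + 100\right) = 135 + \left(100 + 100\right) = 135 + 200 = 335$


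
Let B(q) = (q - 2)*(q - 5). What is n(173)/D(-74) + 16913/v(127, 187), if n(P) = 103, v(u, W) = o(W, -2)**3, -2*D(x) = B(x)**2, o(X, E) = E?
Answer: -4763125752/2253001 ≈ -2114.1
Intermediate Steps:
B(q) = (-5 + q)*(-2 + q) (B(q) = (-2 + q)*(-5 + q) = (-5 + q)*(-2 + q))
D(x) = -(10 + x**2 - 7*x)**2/2
v(u, W) = -8 (v(u, W) = (-2)**3 = -8)
n(173)/D(-74) + 16913/v(127, 187) = 103/((-(10 + (-74)**2 - 7*(-74))**2/2)) + 16913/(-8) = 103/((-(10 + 5476 + 518)**2/2)) + 16913*(-1/8) = 103/((-1/2*6004**2)) - 16913/8 = 103/((-1/2*36048016)) - 16913/8 = 103/(-18024008) - 16913/8 = 103*(-1/18024008) - 16913/8 = -103/18024008 - 16913/8 = -4763125752/2253001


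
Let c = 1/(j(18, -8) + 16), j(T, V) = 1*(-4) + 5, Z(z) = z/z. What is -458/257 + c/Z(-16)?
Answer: -7529/4369 ≈ -1.7233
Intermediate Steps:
Z(z) = 1
j(T, V) = 1 (j(T, V) = -4 + 5 = 1)
c = 1/17 (c = 1/(1 + 16) = 1/17 ≈ 0.058824)
-458/257 + c/Z(-16) = -458/257 + (1/17)/1 = -458*1/257 + (1/17)*1 = -458/257 + 1/17 = -7529/4369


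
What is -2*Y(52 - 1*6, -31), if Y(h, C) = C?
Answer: 62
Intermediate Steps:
-2*Y(52 - 1*6, -31) = -2*(-31) = 62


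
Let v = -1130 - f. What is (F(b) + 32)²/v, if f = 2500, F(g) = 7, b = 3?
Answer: -507/1210 ≈ -0.41901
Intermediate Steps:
v = -3630 (v = -1130 - 1*2500 = -1130 - 2500 = -3630)
(F(b) + 32)²/v = (7 + 32)²/(-3630) = 39²*(-1/3630) = 1521*(-1/3630) = -507/1210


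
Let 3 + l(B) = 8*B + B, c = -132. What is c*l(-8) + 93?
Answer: 9993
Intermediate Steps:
l(B) = -3 + 9*B (l(B) = -3 + (8*B + B) = -3 + 9*B)
c*l(-8) + 93 = -132*(-3 + 9*(-8)) + 93 = -132*(-3 - 72) + 93 = -132*(-75) + 93 = 9900 + 93 = 9993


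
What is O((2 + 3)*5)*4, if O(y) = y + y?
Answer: 200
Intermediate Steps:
O(y) = 2*y
O((2 + 3)*5)*4 = (2*((2 + 3)*5))*4 = (2*(5*5))*4 = (2*25)*4 = 50*4 = 200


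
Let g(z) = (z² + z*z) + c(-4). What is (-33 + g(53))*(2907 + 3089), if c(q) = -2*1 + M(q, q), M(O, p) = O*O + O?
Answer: 33547620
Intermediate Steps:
M(O, p) = O + O² (M(O, p) = O² + O = O + O²)
c(q) = -2 + q*(1 + q) (c(q) = -2*1 + q*(1 + q) = -2 + q*(1 + q))
g(z) = 10 + 2*z² (g(z) = (z² + z*z) + (-2 - 4*(1 - 4)) = (z² + z²) + (-2 - 4*(-3)) = 2*z² + (-2 + 12) = 2*z² + 10 = 10 + 2*z²)
(-33 + g(53))*(2907 + 3089) = (-33 + (10 + 2*53²))*(2907 + 3089) = (-33 + (10 + 2*2809))*5996 = (-33 + (10 + 5618))*5996 = (-33 + 5628)*5996 = 5595*5996 = 33547620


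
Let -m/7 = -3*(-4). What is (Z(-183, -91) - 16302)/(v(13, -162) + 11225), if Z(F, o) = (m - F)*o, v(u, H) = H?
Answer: -1947/851 ≈ -2.2879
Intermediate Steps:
m = -84 (m = -(-21)*(-4) = -7*12 = -84)
Z(F, o) = o*(-84 - F) (Z(F, o) = (-84 - F)*o = o*(-84 - F))
(Z(-183, -91) - 16302)/(v(13, -162) + 11225) = (-1*(-91)*(84 - 183) - 16302)/(-162 + 11225) = (-1*(-91)*(-99) - 16302)/11063 = (-9009 - 16302)*(1/11063) = -25311*1/11063 = -1947/851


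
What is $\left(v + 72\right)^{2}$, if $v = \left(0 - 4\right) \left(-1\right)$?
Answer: $5776$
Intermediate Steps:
$v = 4$ ($v = \left(-4\right) \left(-1\right) = 4$)
$\left(v + 72\right)^{2} = \left(4 + 72\right)^{2} = 76^{2} = 5776$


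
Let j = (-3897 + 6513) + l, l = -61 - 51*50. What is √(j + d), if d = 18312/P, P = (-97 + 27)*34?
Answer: I*√19465/85 ≈ 1.6414*I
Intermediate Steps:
P = -2380 (P = -70*34 = -2380)
l = -2611 (l = -61 - 2550 = -2611)
j = 5 (j = (-3897 + 6513) - 2611 = 2616 - 2611 = 5)
d = -654/85 (d = 18312/(-2380) = 18312*(-1/2380) = -654/85 ≈ -7.6941)
√(j + d) = √(5 - 654/85) = √(-229/85) = I*√19465/85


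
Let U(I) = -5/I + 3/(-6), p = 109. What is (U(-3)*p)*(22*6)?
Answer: 16786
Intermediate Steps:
U(I) = -½ - 5/I (U(I) = -5/I + 3*(-⅙) = -5/I - ½ = -½ - 5/I)
(U(-3)*p)*(22*6) = (((½)*(-10 - 1*(-3))/(-3))*109)*(22*6) = (((½)*(-⅓)*(-10 + 3))*109)*132 = (((½)*(-⅓)*(-7))*109)*132 = ((7/6)*109)*132 = (763/6)*132 = 16786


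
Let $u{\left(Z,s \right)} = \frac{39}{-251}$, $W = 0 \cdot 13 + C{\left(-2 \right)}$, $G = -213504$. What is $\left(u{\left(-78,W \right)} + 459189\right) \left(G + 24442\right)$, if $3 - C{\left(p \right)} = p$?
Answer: $- \frac{21790605496800}{251} \approx -8.6815 \cdot 10^{10}$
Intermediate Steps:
$C{\left(p \right)} = 3 - p$
$W = 5$ ($W = 0 \cdot 13 + \left(3 - -2\right) = 0 + \left(3 + 2\right) = 0 + 5 = 5$)
$u{\left(Z,s \right)} = - \frac{39}{251}$ ($u{\left(Z,s \right)} = 39 \left(- \frac{1}{251}\right) = - \frac{39}{251}$)
$\left(u{\left(-78,W \right)} + 459189\right) \left(G + 24442\right) = \left(- \frac{39}{251} + 459189\right) \left(-213504 + 24442\right) = \frac{115256400}{251} \left(-189062\right) = - \frac{21790605496800}{251}$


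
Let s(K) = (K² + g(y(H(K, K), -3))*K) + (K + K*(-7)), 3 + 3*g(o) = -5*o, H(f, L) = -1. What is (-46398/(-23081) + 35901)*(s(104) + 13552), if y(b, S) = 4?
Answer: 19015383590120/23081 ≈ 8.2385e+8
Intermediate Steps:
g(o) = -1 - 5*o/3 (g(o) = -1 + (-5*o)/3 = -1 - 5*o/3)
s(K) = K² - 41*K/3 (s(K) = (K² + (-1 - 5/3*4)*K) + (K + K*(-7)) = (K² + (-1 - 20/3)*K) + (K - 7*K) = (K² - 23*K/3) - 6*K = K² - 41*K/3)
(-46398/(-23081) + 35901)*(s(104) + 13552) = (-46398/(-23081) + 35901)*((⅓)*104*(-41 + 3*104) + 13552) = (-46398*(-1/23081) + 35901)*((⅓)*104*(-41 + 312) + 13552) = (46398/23081 + 35901)*((⅓)*104*271 + 13552) = 828677379*(28184/3 + 13552)/23081 = (828677379/23081)*(68840/3) = 19015383590120/23081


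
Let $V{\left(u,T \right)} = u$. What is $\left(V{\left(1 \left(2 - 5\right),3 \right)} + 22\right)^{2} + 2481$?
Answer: $2842$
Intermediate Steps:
$\left(V{\left(1 \left(2 - 5\right),3 \right)} + 22\right)^{2} + 2481 = \left(1 \left(2 - 5\right) + 22\right)^{2} + 2481 = \left(1 \left(-3\right) + 22\right)^{2} + 2481 = \left(-3 + 22\right)^{2} + 2481 = 19^{2} + 2481 = 361 + 2481 = 2842$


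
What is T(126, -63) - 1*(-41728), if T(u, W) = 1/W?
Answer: 2628863/63 ≈ 41728.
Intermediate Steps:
T(126, -63) - 1*(-41728) = 1/(-63) - 1*(-41728) = -1/63 + 41728 = 2628863/63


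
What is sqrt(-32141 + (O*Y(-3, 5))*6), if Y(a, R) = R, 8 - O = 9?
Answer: I*sqrt(32171) ≈ 179.36*I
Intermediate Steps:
O = -1 (O = 8 - 1*9 = 8 - 9 = -1)
sqrt(-32141 + (O*Y(-3, 5))*6) = sqrt(-32141 - 1*5*6) = sqrt(-32141 - 5*6) = sqrt(-32141 - 30) = sqrt(-32171) = I*sqrt(32171)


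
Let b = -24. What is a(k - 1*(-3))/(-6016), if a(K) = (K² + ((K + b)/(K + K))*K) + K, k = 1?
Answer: -5/3008 ≈ -0.0016622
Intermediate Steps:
a(K) = -12 + K² + 3*K/2 (a(K) = (K² + ((K - 24)/(K + K))*K) + K = (K² + ((-24 + K)/((2*K)))*K) + K = (K² + ((-24 + K)*(1/(2*K)))*K) + K = (K² + ((-24 + K)/(2*K))*K) + K = (K² + (-12 + K/2)) + K = (-12 + K² + K/2) + K = -12 + K² + 3*K/2)
a(k - 1*(-3))/(-6016) = (-12 + (1 - 1*(-3))² + 3*(1 - 1*(-3))/2)/(-6016) = (-12 + (1 + 3)² + 3*(1 + 3)/2)*(-1/6016) = (-12 + 4² + (3/2)*4)*(-1/6016) = (-12 + 16 + 6)*(-1/6016) = 10*(-1/6016) = -5/3008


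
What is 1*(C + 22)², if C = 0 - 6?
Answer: 256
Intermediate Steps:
C = -6
1*(C + 22)² = 1*(-6 + 22)² = 1*16² = 1*256 = 256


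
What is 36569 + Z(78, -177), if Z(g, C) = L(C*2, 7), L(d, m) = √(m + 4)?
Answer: 36569 + √11 ≈ 36572.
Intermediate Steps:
L(d, m) = √(4 + m)
Z(g, C) = √11 (Z(g, C) = √(4 + 7) = √11)
36569 + Z(78, -177) = 36569 + √11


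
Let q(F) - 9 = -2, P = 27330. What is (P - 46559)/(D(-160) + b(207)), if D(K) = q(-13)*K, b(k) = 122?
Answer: 19229/998 ≈ 19.268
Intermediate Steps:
q(F) = 7 (q(F) = 9 - 2 = 7)
D(K) = 7*K
(P - 46559)/(D(-160) + b(207)) = (27330 - 46559)/(7*(-160) + 122) = -19229/(-1120 + 122) = -19229/(-998) = -19229*(-1/998) = 19229/998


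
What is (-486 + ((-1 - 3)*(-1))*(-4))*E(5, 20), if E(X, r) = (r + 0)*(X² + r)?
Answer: -451800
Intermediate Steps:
E(X, r) = r*(r + X²)
(-486 + ((-1 - 3)*(-1))*(-4))*E(5, 20) = (-486 + ((-1 - 3)*(-1))*(-4))*(20*(20 + 5²)) = (-486 - 4*(-1)*(-4))*(20*(20 + 25)) = (-486 + 4*(-4))*(20*45) = (-486 - 16)*900 = -502*900 = -451800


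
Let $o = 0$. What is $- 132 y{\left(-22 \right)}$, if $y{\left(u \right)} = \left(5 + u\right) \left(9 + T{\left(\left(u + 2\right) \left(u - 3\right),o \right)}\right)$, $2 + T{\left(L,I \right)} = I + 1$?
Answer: $17952$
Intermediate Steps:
$T{\left(L,I \right)} = -1 + I$ ($T{\left(L,I \right)} = -2 + \left(I + 1\right) = -2 + \left(1 + I\right) = -1 + I$)
$y{\left(u \right)} = 40 + 8 u$ ($y{\left(u \right)} = \left(5 + u\right) \left(9 + \left(-1 + 0\right)\right) = \left(5 + u\right) \left(9 - 1\right) = \left(5 + u\right) 8 = 40 + 8 u$)
$- 132 y{\left(-22 \right)} = - 132 \left(40 + 8 \left(-22\right)\right) = - 132 \left(40 - 176\right) = \left(-132\right) \left(-136\right) = 17952$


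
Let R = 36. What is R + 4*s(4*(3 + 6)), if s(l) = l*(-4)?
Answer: -540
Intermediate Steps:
s(l) = -4*l
R + 4*s(4*(3 + 6)) = 36 + 4*(-16*(3 + 6)) = 36 + 4*(-16*9) = 36 + 4*(-4*36) = 36 + 4*(-144) = 36 - 576 = -540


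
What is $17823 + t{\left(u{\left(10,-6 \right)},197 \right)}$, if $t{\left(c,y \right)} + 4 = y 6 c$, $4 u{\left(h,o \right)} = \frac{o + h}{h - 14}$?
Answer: $\frac{35047}{2} \approx 17524.0$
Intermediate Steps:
$u{\left(h,o \right)} = \frac{h + o}{4 \left(-14 + h\right)}$ ($u{\left(h,o \right)} = \frac{\left(o + h\right) \frac{1}{h - 14}}{4} = \frac{\left(h + o\right) \frac{1}{-14 + h}}{4} = \frac{\frac{1}{-14 + h} \left(h + o\right)}{4} = \frac{h + o}{4 \left(-14 + h\right)}$)
$t{\left(c,y \right)} = -4 + 6 c y$ ($t{\left(c,y \right)} = -4 + y 6 c = -4 + 6 y c = -4 + 6 c y$)
$17823 + t{\left(u{\left(10,-6 \right)},197 \right)} = 17823 + \left(-4 + 6 \frac{10 - 6}{4 \left(-14 + 10\right)} 197\right) = 17823 + \left(-4 + 6 \cdot \frac{1}{4} \frac{1}{-4} \cdot 4 \cdot 197\right) = 17823 + \left(-4 + 6 \cdot \frac{1}{4} \left(- \frac{1}{4}\right) 4 \cdot 197\right) = 17823 + \left(-4 + 6 \left(- \frac{1}{4}\right) 197\right) = 17823 - \frac{599}{2} = \frac{35047}{2}$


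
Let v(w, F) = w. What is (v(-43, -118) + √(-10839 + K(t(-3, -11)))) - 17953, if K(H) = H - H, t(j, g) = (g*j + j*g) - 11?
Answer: -17996 + I*√10839 ≈ -17996.0 + 104.11*I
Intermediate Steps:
t(j, g) = -11 + 2*g*j (t(j, g) = (g*j + g*j) - 11 = 2*g*j - 11 = -11 + 2*g*j)
K(H) = 0
(v(-43, -118) + √(-10839 + K(t(-3, -11)))) - 17953 = (-43 + √(-10839 + 0)) - 17953 = (-43 + √(-10839)) - 17953 = (-43 + I*√10839) - 17953 = -17996 + I*√10839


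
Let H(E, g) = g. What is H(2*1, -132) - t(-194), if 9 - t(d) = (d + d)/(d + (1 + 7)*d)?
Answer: -1267/9 ≈ -140.78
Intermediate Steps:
t(d) = 79/9 (t(d) = 9 - (d + d)/(d + (1 + 7)*d) = 9 - 2*d/(d + 8*d) = 9 - 2*d/(9*d) = 9 - 2*d*1/(9*d) = 9 - 1*2/9 = 9 - 2/9 = 79/9)
H(2*1, -132) - t(-194) = -132 - 1*79/9 = -132 - 79/9 = -1267/9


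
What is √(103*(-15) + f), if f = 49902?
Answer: 9*√597 ≈ 219.90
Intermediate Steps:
√(103*(-15) + f) = √(103*(-15) + 49902) = √(-1545 + 49902) = √48357 = 9*√597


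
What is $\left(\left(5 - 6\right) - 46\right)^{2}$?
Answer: $2209$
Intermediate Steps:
$\left(\left(5 - 6\right) - 46\right)^{2} = \left(-1 - 46\right)^{2} = \left(-47\right)^{2} = 2209$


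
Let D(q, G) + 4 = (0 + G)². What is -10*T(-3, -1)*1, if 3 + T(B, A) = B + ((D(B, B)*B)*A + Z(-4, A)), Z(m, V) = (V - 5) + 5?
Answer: -80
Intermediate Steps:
D(q, G) = -4 + G² (D(q, G) = -4 + (0 + G)² = -4 + G²)
Z(m, V) = V (Z(m, V) = (-5 + V) + 5 = V)
T(B, A) = -3 + A + B + A*B*(-4 + B²) (T(B, A) = -3 + (B + (((-4 + B²)*B)*A + A)) = -3 + (B + ((B*(-4 + B²))*A + A)) = -3 + (B + (A*B*(-4 + B²) + A)) = -3 + (B + (A + A*B*(-4 + B²))) = -3 + (A + B + A*B*(-4 + B²)) = -3 + A + B + A*B*(-4 + B²))
-10*T(-3, -1)*1 = -10*(-3 - 1 - 3 - 1*(-3)*(-4 + (-3)²))*1 = -10*(-3 - 1 - 3 - 1*(-3)*(-4 + 9))*1 = -10*(-3 - 1 - 3 - 1*(-3)*5)*1 = -10*(-3 - 1 - 3 + 15)*1 = -10*8*1 = -80*1 = -80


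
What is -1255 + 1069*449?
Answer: 478726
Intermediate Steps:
-1255 + 1069*449 = -1255 + 479981 = 478726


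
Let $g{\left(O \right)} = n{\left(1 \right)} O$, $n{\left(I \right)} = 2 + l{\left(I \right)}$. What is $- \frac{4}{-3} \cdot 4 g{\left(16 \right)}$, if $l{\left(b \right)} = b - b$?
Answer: $\frac{512}{3} \approx 170.67$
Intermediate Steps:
$l{\left(b \right)} = 0$
$n{\left(I \right)} = 2$ ($n{\left(I \right)} = 2 + 0 = 2$)
$g{\left(O \right)} = 2 O$
$- \frac{4}{-3} \cdot 4 g{\left(16 \right)} = - \frac{4}{-3} \cdot 4 \cdot 2 \cdot 16 = \left(-4\right) \left(- \frac{1}{3}\right) 4 \cdot 32 = \frac{4}{3} \cdot 4 \cdot 32 = \frac{16}{3} \cdot 32 = \frac{512}{3}$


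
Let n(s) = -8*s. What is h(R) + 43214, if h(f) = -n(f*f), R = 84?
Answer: 99662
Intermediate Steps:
h(f) = 8*f² (h(f) = -(-8)*f*f = -(-8)*f² = 8*f²)
h(R) + 43214 = 8*84² + 43214 = 8*7056 + 43214 = 56448 + 43214 = 99662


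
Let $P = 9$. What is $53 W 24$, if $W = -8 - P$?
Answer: $-21624$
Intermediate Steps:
$W = -17$ ($W = -8 - 9 = -17$)
$53 W 24 = 53 \left(\left(-17\right) 24\right) = 53 \left(-408\right) = -21624$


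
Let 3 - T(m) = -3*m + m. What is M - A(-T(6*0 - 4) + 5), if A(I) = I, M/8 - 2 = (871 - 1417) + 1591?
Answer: 8366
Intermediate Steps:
T(m) = 3 + 2*m (T(m) = 3 - (-3*m + m) = 3 - (-2)*m = 3 + 2*m)
M = 8376 (M = 16 + 8*((871 - 1417) + 1591) = 16 + 8*(-546 + 1591) = 16 + 8*1045 = 16 + 8360 = 8376)
M - A(-T(6*0 - 4) + 5) = 8376 - (-(3 + 2*(6*0 - 4)) + 5) = 8376 - (-(3 + 2*(0 - 4)) + 5) = 8376 - (-(3 + 2*(-4)) + 5) = 8376 - (-(3 - 8) + 5) = 8376 - (-1*(-5) + 5) = 8376 - (5 + 5) = 8376 - 1*10 = 8376 - 10 = 8366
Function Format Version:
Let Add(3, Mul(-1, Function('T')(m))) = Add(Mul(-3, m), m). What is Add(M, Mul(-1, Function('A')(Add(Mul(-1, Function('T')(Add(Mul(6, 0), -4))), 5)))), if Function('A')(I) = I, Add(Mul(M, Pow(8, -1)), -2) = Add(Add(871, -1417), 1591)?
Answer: 8366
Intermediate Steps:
Function('T')(m) = Add(3, Mul(2, m)) (Function('T')(m) = Add(3, Mul(-1, Add(Mul(-3, m), m))) = Add(3, Mul(-1, Mul(-2, m))) = Add(3, Mul(2, m)))
M = 8376 (M = Add(16, Mul(8, Add(Add(871, -1417), 1591))) = Add(16, Mul(8, Add(-546, 1591))) = Add(16, Mul(8, 1045)) = Add(16, 8360) = 8376)
Add(M, Mul(-1, Function('A')(Add(Mul(-1, Function('T')(Add(Mul(6, 0), -4))), 5)))) = Add(8376, Mul(-1, Add(Mul(-1, Add(3, Mul(2, Add(Mul(6, 0), -4)))), 5))) = Add(8376, Mul(-1, Add(Mul(-1, Add(3, Mul(2, Add(0, -4)))), 5))) = Add(8376, Mul(-1, Add(Mul(-1, Add(3, Mul(2, -4))), 5))) = Add(8376, Mul(-1, Add(Mul(-1, Add(3, -8)), 5))) = Add(8376, Mul(-1, Add(Mul(-1, -5), 5))) = Add(8376, Mul(-1, Add(5, 5))) = Add(8376, Mul(-1, 10)) = Add(8376, -10) = 8366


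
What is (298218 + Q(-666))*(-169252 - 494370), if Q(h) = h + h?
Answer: -197020081092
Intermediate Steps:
Q(h) = 2*h
(298218 + Q(-666))*(-169252 - 494370) = (298218 + 2*(-666))*(-169252 - 494370) = (298218 - 1332)*(-663622) = 296886*(-663622) = -197020081092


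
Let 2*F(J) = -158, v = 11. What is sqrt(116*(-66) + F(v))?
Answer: I*sqrt(7735) ≈ 87.949*I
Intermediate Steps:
F(J) = -79 (F(J) = (1/2)*(-158) = -79)
sqrt(116*(-66) + F(v)) = sqrt(116*(-66) - 79) = sqrt(-7656 - 79) = sqrt(-7735) = I*sqrt(7735)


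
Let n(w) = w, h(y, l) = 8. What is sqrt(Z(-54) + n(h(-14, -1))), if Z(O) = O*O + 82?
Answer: 3*sqrt(334) ≈ 54.827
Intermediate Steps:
Z(O) = 82 + O**2 (Z(O) = O**2 + 82 = 82 + O**2)
sqrt(Z(-54) + n(h(-14, -1))) = sqrt((82 + (-54)**2) + 8) = sqrt((82 + 2916) + 8) = sqrt(2998 + 8) = sqrt(3006) = 3*sqrt(334)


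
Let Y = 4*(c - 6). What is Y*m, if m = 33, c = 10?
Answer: 528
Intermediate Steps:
Y = 16 (Y = 4*(10 - 6) = 4*4 = 16)
Y*m = 16*33 = 528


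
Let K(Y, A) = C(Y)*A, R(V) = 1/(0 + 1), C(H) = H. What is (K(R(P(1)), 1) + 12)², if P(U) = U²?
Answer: 169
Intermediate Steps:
R(V) = 1 (R(V) = 1/1 = 1)
K(Y, A) = A*Y (K(Y, A) = Y*A = A*Y)
(K(R(P(1)), 1) + 12)² = (1*1 + 12)² = (1 + 12)² = 13² = 169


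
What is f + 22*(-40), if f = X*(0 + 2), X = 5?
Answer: -870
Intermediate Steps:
f = 10 (f = 5*(0 + 2) = 5*2 = 10)
f + 22*(-40) = 10 + 22*(-40) = 10 - 880 = -870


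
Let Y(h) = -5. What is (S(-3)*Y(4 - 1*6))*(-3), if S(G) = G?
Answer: -45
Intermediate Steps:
(S(-3)*Y(4 - 1*6))*(-3) = -3*(-5)*(-3) = 15*(-3) = -45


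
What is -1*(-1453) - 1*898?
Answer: 555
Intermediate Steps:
-1*(-1453) - 1*898 = 1453 - 898 = 555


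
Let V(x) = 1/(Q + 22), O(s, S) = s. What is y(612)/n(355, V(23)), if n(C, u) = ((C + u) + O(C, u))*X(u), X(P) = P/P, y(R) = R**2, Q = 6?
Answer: 1165248/2209 ≈ 527.50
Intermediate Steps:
V(x) = 1/28 (V(x) = 1/(6 + 22) = 1/28)
X(P) = 1
n(C, u) = u + 2*C (n(C, u) = ((C + u) + C)*1 = (u + 2*C)*1 = u + 2*C)
y(612)/n(355, V(23)) = 612**2/(1/28 + 2*355) = 374544/(1/28 + 710) = 374544/(19881/28) = 374544*(28/19881) = 1165248/2209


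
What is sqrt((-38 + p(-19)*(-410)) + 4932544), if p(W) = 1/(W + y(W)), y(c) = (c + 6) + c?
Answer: 2*sqrt(3207367254)/51 ≈ 2220.9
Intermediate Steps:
y(c) = 6 + 2*c (y(c) = (6 + c) + c = 6 + 2*c)
p(W) = 1/(6 + 3*W) (p(W) = 1/(W + (6 + 2*W)) = 1/(6 + 3*W))
sqrt((-38 + p(-19)*(-410)) + 4932544) = sqrt((-38 + (1/(3*(2 - 19)))*(-410)) + 4932544) = sqrt((-38 + ((1/3)/(-17))*(-410)) + 4932544) = sqrt((-38 + ((1/3)*(-1/17))*(-410)) + 4932544) = sqrt((-38 - 1/51*(-410)) + 4932544) = sqrt((-38 + 410/51) + 4932544) = sqrt(-1528/51 + 4932544) = sqrt(251558216/51) = 2*sqrt(3207367254)/51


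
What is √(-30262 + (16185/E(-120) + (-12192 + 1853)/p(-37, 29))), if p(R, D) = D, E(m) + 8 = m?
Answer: 3*I*√735474162/464 ≈ 175.34*I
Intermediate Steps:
E(m) = -8 + m
√(-30262 + (16185/E(-120) + (-12192 + 1853)/p(-37, 29))) = √(-30262 + (16185/(-8 - 120) + (-12192 + 1853)/29)) = √(-30262 + (16185/(-128) - 10339*1/29)) = √(-30262 + (16185*(-1/128) - 10339/29)) = √(-30262 + (-16185/128 - 10339/29)) = √(-30262 - 1792757/3712) = √(-114125301/3712) = 3*I*√735474162/464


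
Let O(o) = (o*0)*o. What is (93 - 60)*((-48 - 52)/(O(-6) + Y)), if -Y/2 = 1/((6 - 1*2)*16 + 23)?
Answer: 143550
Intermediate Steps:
O(o) = 0 (O(o) = 0*o = 0)
Y = -2/87 (Y = -2/((6 - 1*2)*16 + 23) = -2/((6 - 2)*16 + 23) = -2/(4*16 + 23) = -2/(64 + 23) = -2/87 ≈ -0.022988)
(93 - 60)*((-48 - 52)/(O(-6) + Y)) = (93 - 60)*((-48 - 52)/(0 - 2/87)) = 33*(-100/(-2/87)) = 33*(-100*(-87/2)) = 33*4350 = 143550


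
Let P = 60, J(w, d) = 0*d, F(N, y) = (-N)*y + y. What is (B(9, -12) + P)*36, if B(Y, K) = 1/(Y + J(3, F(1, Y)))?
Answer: 2164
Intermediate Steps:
F(N, y) = y - N*y (F(N, y) = -N*y + y = y - N*y)
J(w, d) = 0
B(Y, K) = 1/Y (B(Y, K) = 1/(Y + 0) = 1/Y)
(B(9, -12) + P)*36 = (1/9 + 60)*36 = (541/9)*36 = 2164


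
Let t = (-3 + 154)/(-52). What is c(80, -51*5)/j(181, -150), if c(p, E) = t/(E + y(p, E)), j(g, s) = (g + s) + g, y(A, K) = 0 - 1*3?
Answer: 151/2844192 ≈ 5.3091e-5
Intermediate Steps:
y(A, K) = -3 (y(A, K) = 0 - 3 = -3)
j(g, s) = s + 2*g
t = -151/52 (t = 151*(-1/52) = -151/52 ≈ -2.9038)
c(p, E) = -151/(52*(-3 + E)) (c(p, E) = -151/(52*(E - 3)) = -151/(52*(-3 + E)))
c(80, -51*5)/j(181, -150) = (-151/(-156 + 52*(-51*5)))/(-150 + 2*181) = (-151/(-156 + 52*(-255)))/(-150 + 362) = -151/(-156 - 13260)/212 = -151/(-13416)*(1/212) = -151*(-1/13416)*(1/212) = (151/13416)*(1/212) = 151/2844192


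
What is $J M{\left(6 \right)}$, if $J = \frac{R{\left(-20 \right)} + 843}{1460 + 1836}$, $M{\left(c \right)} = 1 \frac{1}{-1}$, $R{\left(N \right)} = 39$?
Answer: $- \frac{441}{1648} \approx -0.2676$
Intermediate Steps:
$M{\left(c \right)} = -1$ ($M{\left(c \right)} = 1 \left(-1\right) = -1$)
$J = \frac{441}{1648}$ ($J = \frac{39 + 843}{1460 + 1836} = \frac{882}{3296} = 882 \cdot \frac{1}{3296} = \frac{441}{1648} \approx 0.2676$)
$J M{\left(6 \right)} = \frac{441}{1648} \left(-1\right) = - \frac{441}{1648}$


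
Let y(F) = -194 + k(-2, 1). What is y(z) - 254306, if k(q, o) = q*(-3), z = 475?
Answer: -254494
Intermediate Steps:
k(q, o) = -3*q
y(F) = -188 (y(F) = -194 - 3*(-2) = -194 + 6 = -188)
y(z) - 254306 = -188 - 254306 = -254494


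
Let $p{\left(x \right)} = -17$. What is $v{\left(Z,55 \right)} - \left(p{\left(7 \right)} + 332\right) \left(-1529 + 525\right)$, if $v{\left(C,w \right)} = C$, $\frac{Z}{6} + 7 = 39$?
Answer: $316452$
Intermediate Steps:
$Z = 192$ ($Z = -42 + 6 \cdot 39 = -42 + 234 = 192$)
$v{\left(Z,55 \right)} - \left(p{\left(7 \right)} + 332\right) \left(-1529 + 525\right) = 192 - \left(-17 + 332\right) \left(-1529 + 525\right) = 192 - 315 \left(-1004\right) = 192 - -316260 = 192 + 316260 = 316452$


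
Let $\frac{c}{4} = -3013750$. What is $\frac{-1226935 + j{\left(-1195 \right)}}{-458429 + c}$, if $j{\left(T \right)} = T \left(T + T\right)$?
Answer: $- \frac{1629115}{12513429} \approx -0.13019$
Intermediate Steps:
$c = -12055000$ ($c = 4 \left(-3013750\right) = -12055000$)
$j{\left(T \right)} = 2 T^{2}$ ($j{\left(T \right)} = T 2 T = 2 T^{2}$)
$\frac{-1226935 + j{\left(-1195 \right)}}{-458429 + c} = \frac{-1226935 + 2 \left(-1195\right)^{2}}{-458429 - 12055000} = \frac{-1226935 + 2 \cdot 1428025}{-12513429} = \left(-1226935 + 2856050\right) \left(- \frac{1}{12513429}\right) = 1629115 \left(- \frac{1}{12513429}\right) = - \frac{1629115}{12513429}$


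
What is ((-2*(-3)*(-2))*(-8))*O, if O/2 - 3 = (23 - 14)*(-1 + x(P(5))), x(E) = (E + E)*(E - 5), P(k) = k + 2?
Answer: 47232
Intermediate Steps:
P(k) = 2 + k
x(E) = 2*E*(-5 + E) (x(E) = (2*E)*(-5 + E) = 2*E*(-5 + E))
O = 492 (O = 6 + 2*((23 - 14)*(-1 + 2*(2 + 5)*(-5 + (2 + 5)))) = 6 + 2*(9*(-1 + 2*7*(-5 + 7))) = 6 + 2*(9*(-1 + 2*7*2)) = 6 + 2*(9*(-1 + 28)) = 6 + 2*(9*27) = 6 + 2*243 = 6 + 486 = 492)
((-2*(-3)*(-2))*(-8))*O = ((-2*(-3)*(-2))*(-8))*492 = ((6*(-2))*(-8))*492 = -12*(-8)*492 = 96*492 = 47232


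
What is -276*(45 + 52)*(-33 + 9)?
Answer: 642528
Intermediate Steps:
-276*(45 + 52)*(-33 + 9) = -26772*(-24) = -276*(-2328) = 642528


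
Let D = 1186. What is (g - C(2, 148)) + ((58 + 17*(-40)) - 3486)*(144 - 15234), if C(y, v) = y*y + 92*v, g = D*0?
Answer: 61976100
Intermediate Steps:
g = 0 (g = 1186*0 = 0)
C(y, v) = y**2 + 92*v
(g - C(2, 148)) + ((58 + 17*(-40)) - 3486)*(144 - 15234) = (0 - (2**2 + 92*148)) + ((58 + 17*(-40)) - 3486)*(144 - 15234) = (0 - (4 + 13616)) + ((58 - 680) - 3486)*(-15090) = (0 - 1*13620) + (-622 - 3486)*(-15090) = (0 - 13620) - 4108*(-15090) = -13620 + 61989720 = 61976100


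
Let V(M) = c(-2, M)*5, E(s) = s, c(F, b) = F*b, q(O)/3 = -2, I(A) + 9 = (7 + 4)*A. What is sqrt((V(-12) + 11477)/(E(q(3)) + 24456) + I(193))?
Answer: sqrt(50561521266)/4890 ≈ 45.983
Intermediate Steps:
I(A) = -9 + 11*A (I(A) = -9 + (7 + 4)*A = -9 + 11*A)
q(O) = -6 (q(O) = 3*(-2) = -6)
V(M) = -10*M (V(M) = -2*M*5 = -10*M)
sqrt((V(-12) + 11477)/(E(q(3)) + 24456) + I(193)) = sqrt((-10*(-12) + 11477)/(-6 + 24456) + (-9 + 11*193)) = sqrt((120 + 11477)/24450 + (-9 + 2123)) = sqrt(11597*(1/24450) + 2114) = sqrt(11597/24450 + 2114) = sqrt(51698897/24450) = sqrt(50561521266)/4890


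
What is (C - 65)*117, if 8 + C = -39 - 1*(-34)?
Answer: -9126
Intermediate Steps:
C = -13 (C = -8 + (-39 - 1*(-34)) = -8 + (-39 + 34) = -8 - 5 = -13)
(C - 65)*117 = (-13 - 65)*117 = -78*117 = -9126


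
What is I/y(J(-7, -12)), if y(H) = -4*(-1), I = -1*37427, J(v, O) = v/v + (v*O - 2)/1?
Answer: -37427/4 ≈ -9356.8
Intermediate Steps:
J(v, O) = -1 + O*v (J(v, O) = 1 + (O*v - 2)*1 = 1 + (-2 + O*v)*1 = 1 + (-2 + O*v) = -1 + O*v)
I = -37427
y(H) = 4
I/y(J(-7, -12)) = -37427/4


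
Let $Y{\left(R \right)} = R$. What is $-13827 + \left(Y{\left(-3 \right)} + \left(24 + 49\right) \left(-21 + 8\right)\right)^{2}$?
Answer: $892477$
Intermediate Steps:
$-13827 + \left(Y{\left(-3 \right)} + \left(24 + 49\right) \left(-21 + 8\right)\right)^{2} = -13827 + \left(-3 + \left(24 + 49\right) \left(-21 + 8\right)\right)^{2} = -13827 + \left(-3 + 73 \left(-13\right)\right)^{2} = -13827 + \left(-3 - 949\right)^{2} = -13827 + \left(-952\right)^{2} = -13827 + 906304 = 892477$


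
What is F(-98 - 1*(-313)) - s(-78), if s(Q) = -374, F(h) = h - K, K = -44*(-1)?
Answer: 545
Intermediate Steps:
K = 44
F(h) = -44 + h (F(h) = h - 1*44 = h - 44 = -44 + h)
F(-98 - 1*(-313)) - s(-78) = (-44 + (-98 - 1*(-313))) - 1*(-374) = (-44 + (-98 + 313)) + 374 = (-44 + 215) + 374 = 171 + 374 = 545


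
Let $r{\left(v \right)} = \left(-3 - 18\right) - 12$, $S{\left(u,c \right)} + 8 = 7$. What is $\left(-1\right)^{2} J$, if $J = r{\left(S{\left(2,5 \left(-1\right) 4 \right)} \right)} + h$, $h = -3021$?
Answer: $-3054$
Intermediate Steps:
$S{\left(u,c \right)} = -1$ ($S{\left(u,c \right)} = -8 + 7 = -1$)
$r{\left(v \right)} = -33$ ($r{\left(v \right)} = -21 - 12 = -33$)
$J = -3054$ ($J = -33 - 3021 = -3054$)
$\left(-1\right)^{2} J = \left(-1\right)^{2} \left(-3054\right) = 1 \left(-3054\right) = -3054$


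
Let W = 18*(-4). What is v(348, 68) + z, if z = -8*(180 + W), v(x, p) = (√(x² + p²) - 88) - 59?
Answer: -1011 + 4*√7858 ≈ -656.42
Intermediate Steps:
W = -72
v(x, p) = -147 + √(p² + x²) (v(x, p) = (√(p² + x²) - 88) - 59 = (-88 + √(p² + x²)) - 59 = -147 + √(p² + x²))
z = -864 (z = -8*(180 - 72) = -8*108 = -864)
v(348, 68) + z = (-147 + √(68² + 348²)) - 864 = (-147 + √(4624 + 121104)) - 864 = (-147 + √125728) - 864 = (-147 + 4*√7858) - 864 = -1011 + 4*√7858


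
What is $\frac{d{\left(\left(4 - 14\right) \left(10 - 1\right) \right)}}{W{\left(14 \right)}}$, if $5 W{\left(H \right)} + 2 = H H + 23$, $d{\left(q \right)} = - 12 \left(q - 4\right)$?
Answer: $\frac{5640}{217} \approx 25.991$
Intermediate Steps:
$d{\left(q \right)} = 48 - 12 q$ ($d{\left(q \right)} = - 12 \left(-4 + q\right) = 48 - 12 q$)
$W{\left(H \right)} = \frac{21}{5} + \frac{H^{2}}{5}$ ($W{\left(H \right)} = - \frac{2}{5} + \frac{H H + 23}{5} = - \frac{2}{5} + \frac{H^{2} + 23}{5} = - \frac{2}{5} + \frac{23 + H^{2}}{5} = - \frac{2}{5} + \left(\frac{23}{5} + \frac{H^{2}}{5}\right) = \frac{21}{5} + \frac{H^{2}}{5}$)
$\frac{d{\left(\left(4 - 14\right) \left(10 - 1\right) \right)}}{W{\left(14 \right)}} = \frac{48 - 12 \left(4 - 14\right) \left(10 - 1\right)}{\frac{21}{5} + \frac{14^{2}}{5}} = \frac{48 - 12 \left(\left(-10\right) 9\right)}{\frac{21}{5} + \frac{1}{5} \cdot 196} = \frac{48 - -1080}{\frac{21}{5} + \frac{196}{5}} = \frac{48 + 1080}{\frac{217}{5}} = 1128 \cdot \frac{5}{217} = \frac{5640}{217}$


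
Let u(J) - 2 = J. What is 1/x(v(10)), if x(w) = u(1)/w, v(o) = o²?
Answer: 100/3 ≈ 33.333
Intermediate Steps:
u(J) = 2 + J
x(w) = 3/w (x(w) = (2 + 1)/w = 3/w)
1/x(v(10)) = 1/(3/(10²)) = 1/(3/100) = 100/3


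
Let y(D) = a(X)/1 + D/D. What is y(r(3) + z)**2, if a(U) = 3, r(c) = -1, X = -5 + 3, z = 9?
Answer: 16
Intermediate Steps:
X = -2
y(D) = 4 (y(D) = 3/1 + D/D = 3*1 + 1 = 3 + 1 = 4)
y(r(3) + z)**2 = 4**2 = 16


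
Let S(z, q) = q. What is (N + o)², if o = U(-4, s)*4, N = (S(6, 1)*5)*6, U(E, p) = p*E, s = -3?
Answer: 6084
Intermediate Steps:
U(E, p) = E*p
N = 30 (N = (1*5)*6 = 5*6 = 30)
o = 48 (o = -4*(-3)*4 = 12*4 = 48)
(N + o)² = (30 + 48)² = 78² = 6084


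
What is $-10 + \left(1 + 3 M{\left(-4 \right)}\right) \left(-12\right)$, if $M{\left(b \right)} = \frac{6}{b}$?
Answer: $32$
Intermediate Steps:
$-10 + \left(1 + 3 M{\left(-4 \right)}\right) \left(-12\right) = -10 + \left(1 + 3 \frac{6}{-4}\right) \left(-12\right) = -10 + \left(1 + 3 \cdot 6 \left(- \frac{1}{4}\right)\right) \left(-12\right) = -10 + \left(1 + 3 \left(- \frac{3}{2}\right)\right) \left(-12\right) = -10 + \left(1 - \frac{9}{2}\right) \left(-12\right) = -10 - -42 = -10 + 42 = 32$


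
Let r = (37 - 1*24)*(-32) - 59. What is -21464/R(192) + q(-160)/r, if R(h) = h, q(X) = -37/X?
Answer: -25488611/228000 ≈ -111.79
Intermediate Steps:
r = -475 (r = (37 - 24)*(-32) - 59 = 13*(-32) - 59 = -416 - 59 = -475)
-21464/R(192) + q(-160)/r = -21464/192 - 37/(-160)/(-475) = -21464*1/192 - 37*(-1/160)*(-1/475) = -2683/24 + (37/160)*(-1/475) = -2683/24 - 37/76000 = -25488611/228000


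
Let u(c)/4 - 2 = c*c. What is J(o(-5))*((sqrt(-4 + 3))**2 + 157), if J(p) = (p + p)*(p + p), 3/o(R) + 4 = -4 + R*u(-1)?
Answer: 351/289 ≈ 1.2145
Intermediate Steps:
u(c) = 8 + 4*c**2 (u(c) = 8 + 4*(c*c) = 8 + 4*c**2)
o(R) = 3/(-8 + 12*R) (o(R) = 3/(-4 + (-4 + R*(8 + 4*(-1)**2))) = 3/(-4 + (-4 + R*(8 + 4*1))) = 3/(-4 + (-4 + R*(8 + 4))) = 3/(-4 + (-4 + R*12)) = 3/(-4 + (-4 + 12*R)) = 3/(-8 + 12*R))
J(p) = 4*p**2 (J(p) = (2*p)*(2*p) = 4*p**2)
J(o(-5))*((sqrt(-4 + 3))**2 + 157) = (4*(3/(4*(-2 + 3*(-5))))**2)*((sqrt(-4 + 3))**2 + 157) = (4*(3/(4*(-2 - 15)))**2)*((sqrt(-1))**2 + 157) = (4*((3/4)/(-17))**2)*(I**2 + 157) = (4*((3/4)*(-1/17))**2)*(-1 + 157) = (4*(-3/68)**2)*156 = (4*(9/4624))*156 = (9/1156)*156 = 351/289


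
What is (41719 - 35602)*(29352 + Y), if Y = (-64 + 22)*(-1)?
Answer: 179803098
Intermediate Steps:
Y = 42 (Y = -42*(-1) = 42)
(41719 - 35602)*(29352 + Y) = (41719 - 35602)*(29352 + 42) = 6117*29394 = 179803098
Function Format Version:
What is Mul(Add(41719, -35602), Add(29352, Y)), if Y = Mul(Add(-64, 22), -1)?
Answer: 179803098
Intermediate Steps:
Y = 42 (Y = Mul(-42, -1) = 42)
Mul(Add(41719, -35602), Add(29352, Y)) = Mul(Add(41719, -35602), Add(29352, 42)) = Mul(6117, 29394) = 179803098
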